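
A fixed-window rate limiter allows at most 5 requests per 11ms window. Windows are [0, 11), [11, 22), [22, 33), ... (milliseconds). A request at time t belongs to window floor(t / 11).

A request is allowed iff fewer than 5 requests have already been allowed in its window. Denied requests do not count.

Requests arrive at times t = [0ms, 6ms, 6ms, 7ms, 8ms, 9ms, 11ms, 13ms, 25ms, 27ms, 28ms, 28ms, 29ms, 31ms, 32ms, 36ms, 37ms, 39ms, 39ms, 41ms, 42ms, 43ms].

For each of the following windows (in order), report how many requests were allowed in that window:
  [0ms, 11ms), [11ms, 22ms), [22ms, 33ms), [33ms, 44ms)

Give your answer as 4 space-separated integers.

Answer: 5 2 5 5

Derivation:
Processing requests:
  req#1 t=0ms (window 0): ALLOW
  req#2 t=6ms (window 0): ALLOW
  req#3 t=6ms (window 0): ALLOW
  req#4 t=7ms (window 0): ALLOW
  req#5 t=8ms (window 0): ALLOW
  req#6 t=9ms (window 0): DENY
  req#7 t=11ms (window 1): ALLOW
  req#8 t=13ms (window 1): ALLOW
  req#9 t=25ms (window 2): ALLOW
  req#10 t=27ms (window 2): ALLOW
  req#11 t=28ms (window 2): ALLOW
  req#12 t=28ms (window 2): ALLOW
  req#13 t=29ms (window 2): ALLOW
  req#14 t=31ms (window 2): DENY
  req#15 t=32ms (window 2): DENY
  req#16 t=36ms (window 3): ALLOW
  req#17 t=37ms (window 3): ALLOW
  req#18 t=39ms (window 3): ALLOW
  req#19 t=39ms (window 3): ALLOW
  req#20 t=41ms (window 3): ALLOW
  req#21 t=42ms (window 3): DENY
  req#22 t=43ms (window 3): DENY

Allowed counts by window: 5 2 5 5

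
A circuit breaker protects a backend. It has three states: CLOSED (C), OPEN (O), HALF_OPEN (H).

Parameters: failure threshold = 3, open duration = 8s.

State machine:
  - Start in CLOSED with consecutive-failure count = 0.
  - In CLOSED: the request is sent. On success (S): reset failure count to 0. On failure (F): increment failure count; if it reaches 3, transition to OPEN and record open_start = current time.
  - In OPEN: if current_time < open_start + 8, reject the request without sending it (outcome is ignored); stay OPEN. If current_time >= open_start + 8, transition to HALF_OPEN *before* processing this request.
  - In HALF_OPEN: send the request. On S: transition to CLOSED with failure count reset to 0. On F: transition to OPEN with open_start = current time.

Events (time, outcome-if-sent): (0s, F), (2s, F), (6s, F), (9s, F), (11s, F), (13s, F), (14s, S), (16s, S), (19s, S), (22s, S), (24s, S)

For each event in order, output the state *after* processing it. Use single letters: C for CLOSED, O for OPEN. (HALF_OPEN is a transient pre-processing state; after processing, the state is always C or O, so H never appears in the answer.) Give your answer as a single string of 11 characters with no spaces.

Answer: CCOOOOCCCCC

Derivation:
State after each event:
  event#1 t=0s outcome=F: state=CLOSED
  event#2 t=2s outcome=F: state=CLOSED
  event#3 t=6s outcome=F: state=OPEN
  event#4 t=9s outcome=F: state=OPEN
  event#5 t=11s outcome=F: state=OPEN
  event#6 t=13s outcome=F: state=OPEN
  event#7 t=14s outcome=S: state=CLOSED
  event#8 t=16s outcome=S: state=CLOSED
  event#9 t=19s outcome=S: state=CLOSED
  event#10 t=22s outcome=S: state=CLOSED
  event#11 t=24s outcome=S: state=CLOSED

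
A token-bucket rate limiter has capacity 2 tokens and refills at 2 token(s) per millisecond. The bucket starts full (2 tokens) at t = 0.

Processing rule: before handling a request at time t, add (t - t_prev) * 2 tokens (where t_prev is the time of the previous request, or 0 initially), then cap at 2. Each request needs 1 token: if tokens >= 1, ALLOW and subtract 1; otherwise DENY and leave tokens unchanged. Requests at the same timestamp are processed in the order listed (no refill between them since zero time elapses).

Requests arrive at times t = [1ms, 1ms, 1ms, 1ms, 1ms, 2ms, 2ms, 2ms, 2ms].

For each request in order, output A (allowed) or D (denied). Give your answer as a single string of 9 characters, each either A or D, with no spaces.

Answer: AADDDAADD

Derivation:
Simulating step by step:
  req#1 t=1ms: ALLOW
  req#2 t=1ms: ALLOW
  req#3 t=1ms: DENY
  req#4 t=1ms: DENY
  req#5 t=1ms: DENY
  req#6 t=2ms: ALLOW
  req#7 t=2ms: ALLOW
  req#8 t=2ms: DENY
  req#9 t=2ms: DENY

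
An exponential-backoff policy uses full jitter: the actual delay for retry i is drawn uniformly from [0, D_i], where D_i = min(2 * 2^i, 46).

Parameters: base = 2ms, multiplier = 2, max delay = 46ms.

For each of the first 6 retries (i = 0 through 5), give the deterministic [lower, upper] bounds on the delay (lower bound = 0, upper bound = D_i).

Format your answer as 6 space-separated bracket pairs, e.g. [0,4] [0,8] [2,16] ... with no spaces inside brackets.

Answer: [0,2] [0,4] [0,8] [0,16] [0,32] [0,46]

Derivation:
Computing bounds per retry:
  i=0: D_i=min(2*2^0,46)=2, bounds=[0,2]
  i=1: D_i=min(2*2^1,46)=4, bounds=[0,4]
  i=2: D_i=min(2*2^2,46)=8, bounds=[0,8]
  i=3: D_i=min(2*2^3,46)=16, bounds=[0,16]
  i=4: D_i=min(2*2^4,46)=32, bounds=[0,32]
  i=5: D_i=min(2*2^5,46)=46, bounds=[0,46]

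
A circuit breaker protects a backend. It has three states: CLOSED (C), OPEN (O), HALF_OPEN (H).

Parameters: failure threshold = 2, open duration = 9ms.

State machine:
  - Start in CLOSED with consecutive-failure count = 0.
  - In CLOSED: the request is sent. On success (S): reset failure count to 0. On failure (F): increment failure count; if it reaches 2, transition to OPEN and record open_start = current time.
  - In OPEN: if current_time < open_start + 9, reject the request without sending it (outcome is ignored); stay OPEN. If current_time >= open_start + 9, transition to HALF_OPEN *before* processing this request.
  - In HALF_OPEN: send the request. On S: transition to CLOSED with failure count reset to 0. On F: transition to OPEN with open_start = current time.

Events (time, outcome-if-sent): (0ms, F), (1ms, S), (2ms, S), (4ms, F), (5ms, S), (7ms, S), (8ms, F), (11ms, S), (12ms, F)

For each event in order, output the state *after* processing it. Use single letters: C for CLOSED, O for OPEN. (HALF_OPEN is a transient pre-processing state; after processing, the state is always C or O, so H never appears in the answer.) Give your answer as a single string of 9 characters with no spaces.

Answer: CCCCCCCCC

Derivation:
State after each event:
  event#1 t=0ms outcome=F: state=CLOSED
  event#2 t=1ms outcome=S: state=CLOSED
  event#3 t=2ms outcome=S: state=CLOSED
  event#4 t=4ms outcome=F: state=CLOSED
  event#5 t=5ms outcome=S: state=CLOSED
  event#6 t=7ms outcome=S: state=CLOSED
  event#7 t=8ms outcome=F: state=CLOSED
  event#8 t=11ms outcome=S: state=CLOSED
  event#9 t=12ms outcome=F: state=CLOSED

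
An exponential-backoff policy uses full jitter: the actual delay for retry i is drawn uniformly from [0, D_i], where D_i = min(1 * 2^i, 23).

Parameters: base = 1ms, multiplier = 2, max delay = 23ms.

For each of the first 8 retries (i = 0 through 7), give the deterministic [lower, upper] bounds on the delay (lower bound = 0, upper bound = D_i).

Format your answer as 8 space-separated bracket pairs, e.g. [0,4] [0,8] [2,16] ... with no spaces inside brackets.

Answer: [0,1] [0,2] [0,4] [0,8] [0,16] [0,23] [0,23] [0,23]

Derivation:
Computing bounds per retry:
  i=0: D_i=min(1*2^0,23)=1, bounds=[0,1]
  i=1: D_i=min(1*2^1,23)=2, bounds=[0,2]
  i=2: D_i=min(1*2^2,23)=4, bounds=[0,4]
  i=3: D_i=min(1*2^3,23)=8, bounds=[0,8]
  i=4: D_i=min(1*2^4,23)=16, bounds=[0,16]
  i=5: D_i=min(1*2^5,23)=23, bounds=[0,23]
  i=6: D_i=min(1*2^6,23)=23, bounds=[0,23]
  i=7: D_i=min(1*2^7,23)=23, bounds=[0,23]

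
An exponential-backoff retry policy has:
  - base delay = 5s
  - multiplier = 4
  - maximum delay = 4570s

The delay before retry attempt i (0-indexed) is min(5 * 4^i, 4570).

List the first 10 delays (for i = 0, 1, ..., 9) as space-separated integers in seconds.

Computing each delay:
  i=0: min(5*4^0, 4570) = 5
  i=1: min(5*4^1, 4570) = 20
  i=2: min(5*4^2, 4570) = 80
  i=3: min(5*4^3, 4570) = 320
  i=4: min(5*4^4, 4570) = 1280
  i=5: min(5*4^5, 4570) = 4570
  i=6: min(5*4^6, 4570) = 4570
  i=7: min(5*4^7, 4570) = 4570
  i=8: min(5*4^8, 4570) = 4570
  i=9: min(5*4^9, 4570) = 4570

Answer: 5 20 80 320 1280 4570 4570 4570 4570 4570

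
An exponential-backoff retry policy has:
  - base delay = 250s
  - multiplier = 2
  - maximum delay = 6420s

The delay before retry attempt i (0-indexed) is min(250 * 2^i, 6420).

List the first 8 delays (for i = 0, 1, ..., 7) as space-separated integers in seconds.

Answer: 250 500 1000 2000 4000 6420 6420 6420

Derivation:
Computing each delay:
  i=0: min(250*2^0, 6420) = 250
  i=1: min(250*2^1, 6420) = 500
  i=2: min(250*2^2, 6420) = 1000
  i=3: min(250*2^3, 6420) = 2000
  i=4: min(250*2^4, 6420) = 4000
  i=5: min(250*2^5, 6420) = 6420
  i=6: min(250*2^6, 6420) = 6420
  i=7: min(250*2^7, 6420) = 6420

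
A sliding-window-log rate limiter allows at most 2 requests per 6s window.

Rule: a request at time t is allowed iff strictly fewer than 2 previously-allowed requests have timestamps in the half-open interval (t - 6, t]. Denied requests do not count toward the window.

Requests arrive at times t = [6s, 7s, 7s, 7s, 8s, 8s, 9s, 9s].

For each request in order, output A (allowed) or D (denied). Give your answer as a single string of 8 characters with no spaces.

Answer: AADDDDDD

Derivation:
Tracking allowed requests in the window:
  req#1 t=6s: ALLOW
  req#2 t=7s: ALLOW
  req#3 t=7s: DENY
  req#4 t=7s: DENY
  req#5 t=8s: DENY
  req#6 t=8s: DENY
  req#7 t=9s: DENY
  req#8 t=9s: DENY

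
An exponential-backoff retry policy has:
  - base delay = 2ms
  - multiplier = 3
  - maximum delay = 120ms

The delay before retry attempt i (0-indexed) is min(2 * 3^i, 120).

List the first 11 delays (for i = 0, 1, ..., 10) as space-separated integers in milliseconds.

Answer: 2 6 18 54 120 120 120 120 120 120 120

Derivation:
Computing each delay:
  i=0: min(2*3^0, 120) = 2
  i=1: min(2*3^1, 120) = 6
  i=2: min(2*3^2, 120) = 18
  i=3: min(2*3^3, 120) = 54
  i=4: min(2*3^4, 120) = 120
  i=5: min(2*3^5, 120) = 120
  i=6: min(2*3^6, 120) = 120
  i=7: min(2*3^7, 120) = 120
  i=8: min(2*3^8, 120) = 120
  i=9: min(2*3^9, 120) = 120
  i=10: min(2*3^10, 120) = 120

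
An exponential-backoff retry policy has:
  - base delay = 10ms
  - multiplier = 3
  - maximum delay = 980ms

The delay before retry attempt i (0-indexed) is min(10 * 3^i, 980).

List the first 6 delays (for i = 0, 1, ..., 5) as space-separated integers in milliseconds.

Computing each delay:
  i=0: min(10*3^0, 980) = 10
  i=1: min(10*3^1, 980) = 30
  i=2: min(10*3^2, 980) = 90
  i=3: min(10*3^3, 980) = 270
  i=4: min(10*3^4, 980) = 810
  i=5: min(10*3^5, 980) = 980

Answer: 10 30 90 270 810 980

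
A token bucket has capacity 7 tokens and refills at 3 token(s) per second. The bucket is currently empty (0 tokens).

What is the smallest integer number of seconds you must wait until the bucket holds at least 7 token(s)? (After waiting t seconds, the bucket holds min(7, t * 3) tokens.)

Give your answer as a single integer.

Need t * 3 >= 7, so t >= 7/3.
Smallest integer t = ceil(7/3) = 3.

Answer: 3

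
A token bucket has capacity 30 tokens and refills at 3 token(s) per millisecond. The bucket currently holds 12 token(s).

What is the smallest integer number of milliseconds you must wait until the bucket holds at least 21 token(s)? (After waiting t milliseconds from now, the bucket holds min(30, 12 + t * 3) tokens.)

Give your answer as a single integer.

Need 12 + t * 3 >= 21, so t >= 9/3.
Smallest integer t = ceil(9/3) = 3.

Answer: 3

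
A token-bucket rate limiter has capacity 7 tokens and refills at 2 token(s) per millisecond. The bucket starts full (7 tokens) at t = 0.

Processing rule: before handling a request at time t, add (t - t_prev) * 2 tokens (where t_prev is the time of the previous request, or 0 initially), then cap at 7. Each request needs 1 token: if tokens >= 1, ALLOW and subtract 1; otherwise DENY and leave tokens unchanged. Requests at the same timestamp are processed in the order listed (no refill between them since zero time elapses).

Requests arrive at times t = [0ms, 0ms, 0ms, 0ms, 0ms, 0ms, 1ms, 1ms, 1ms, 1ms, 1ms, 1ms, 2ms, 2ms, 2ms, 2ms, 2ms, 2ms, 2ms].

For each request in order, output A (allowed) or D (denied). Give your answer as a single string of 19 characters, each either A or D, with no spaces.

Simulating step by step:
  req#1 t=0ms: ALLOW
  req#2 t=0ms: ALLOW
  req#3 t=0ms: ALLOW
  req#4 t=0ms: ALLOW
  req#5 t=0ms: ALLOW
  req#6 t=0ms: ALLOW
  req#7 t=1ms: ALLOW
  req#8 t=1ms: ALLOW
  req#9 t=1ms: ALLOW
  req#10 t=1ms: DENY
  req#11 t=1ms: DENY
  req#12 t=1ms: DENY
  req#13 t=2ms: ALLOW
  req#14 t=2ms: ALLOW
  req#15 t=2ms: DENY
  req#16 t=2ms: DENY
  req#17 t=2ms: DENY
  req#18 t=2ms: DENY
  req#19 t=2ms: DENY

Answer: AAAAAAAAADDDAADDDDD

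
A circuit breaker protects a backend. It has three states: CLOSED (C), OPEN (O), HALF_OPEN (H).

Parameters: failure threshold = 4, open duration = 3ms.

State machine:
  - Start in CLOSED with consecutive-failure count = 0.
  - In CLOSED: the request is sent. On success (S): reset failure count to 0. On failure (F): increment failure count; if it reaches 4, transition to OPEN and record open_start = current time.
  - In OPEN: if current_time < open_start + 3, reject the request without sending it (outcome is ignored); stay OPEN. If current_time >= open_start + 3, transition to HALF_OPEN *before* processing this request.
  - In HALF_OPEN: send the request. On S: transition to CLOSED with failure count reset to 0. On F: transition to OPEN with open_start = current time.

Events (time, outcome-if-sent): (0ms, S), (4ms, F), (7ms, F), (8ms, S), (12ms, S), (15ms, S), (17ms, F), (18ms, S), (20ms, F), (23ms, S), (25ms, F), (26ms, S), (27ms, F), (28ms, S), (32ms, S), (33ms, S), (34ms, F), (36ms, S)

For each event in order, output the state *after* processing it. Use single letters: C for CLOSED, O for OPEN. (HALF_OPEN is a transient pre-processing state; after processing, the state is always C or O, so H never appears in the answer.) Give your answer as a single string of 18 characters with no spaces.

State after each event:
  event#1 t=0ms outcome=S: state=CLOSED
  event#2 t=4ms outcome=F: state=CLOSED
  event#3 t=7ms outcome=F: state=CLOSED
  event#4 t=8ms outcome=S: state=CLOSED
  event#5 t=12ms outcome=S: state=CLOSED
  event#6 t=15ms outcome=S: state=CLOSED
  event#7 t=17ms outcome=F: state=CLOSED
  event#8 t=18ms outcome=S: state=CLOSED
  event#9 t=20ms outcome=F: state=CLOSED
  event#10 t=23ms outcome=S: state=CLOSED
  event#11 t=25ms outcome=F: state=CLOSED
  event#12 t=26ms outcome=S: state=CLOSED
  event#13 t=27ms outcome=F: state=CLOSED
  event#14 t=28ms outcome=S: state=CLOSED
  event#15 t=32ms outcome=S: state=CLOSED
  event#16 t=33ms outcome=S: state=CLOSED
  event#17 t=34ms outcome=F: state=CLOSED
  event#18 t=36ms outcome=S: state=CLOSED

Answer: CCCCCCCCCCCCCCCCCC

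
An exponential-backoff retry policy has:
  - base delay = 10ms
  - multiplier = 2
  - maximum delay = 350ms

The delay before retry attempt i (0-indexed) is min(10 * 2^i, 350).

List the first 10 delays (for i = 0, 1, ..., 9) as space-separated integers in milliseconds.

Answer: 10 20 40 80 160 320 350 350 350 350

Derivation:
Computing each delay:
  i=0: min(10*2^0, 350) = 10
  i=1: min(10*2^1, 350) = 20
  i=2: min(10*2^2, 350) = 40
  i=3: min(10*2^3, 350) = 80
  i=4: min(10*2^4, 350) = 160
  i=5: min(10*2^5, 350) = 320
  i=6: min(10*2^6, 350) = 350
  i=7: min(10*2^7, 350) = 350
  i=8: min(10*2^8, 350) = 350
  i=9: min(10*2^9, 350) = 350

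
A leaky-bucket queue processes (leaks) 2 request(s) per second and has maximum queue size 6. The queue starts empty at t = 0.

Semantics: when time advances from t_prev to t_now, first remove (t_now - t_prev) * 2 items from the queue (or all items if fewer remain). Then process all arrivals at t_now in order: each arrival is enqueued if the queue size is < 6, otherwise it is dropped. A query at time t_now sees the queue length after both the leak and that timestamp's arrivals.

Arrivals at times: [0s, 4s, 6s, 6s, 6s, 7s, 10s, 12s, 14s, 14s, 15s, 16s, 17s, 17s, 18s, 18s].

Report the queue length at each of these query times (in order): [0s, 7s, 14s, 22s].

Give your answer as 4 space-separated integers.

Answer: 1 2 2 0

Derivation:
Queue lengths at query times:
  query t=0s: backlog = 1
  query t=7s: backlog = 2
  query t=14s: backlog = 2
  query t=22s: backlog = 0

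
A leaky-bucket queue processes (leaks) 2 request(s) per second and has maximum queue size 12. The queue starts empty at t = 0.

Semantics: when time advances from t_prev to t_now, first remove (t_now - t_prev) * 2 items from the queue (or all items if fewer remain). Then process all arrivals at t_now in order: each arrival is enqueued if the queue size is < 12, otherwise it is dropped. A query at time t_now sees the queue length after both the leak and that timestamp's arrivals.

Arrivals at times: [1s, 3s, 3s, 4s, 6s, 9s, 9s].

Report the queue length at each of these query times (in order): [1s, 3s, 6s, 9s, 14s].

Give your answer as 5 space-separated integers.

Answer: 1 2 1 2 0

Derivation:
Queue lengths at query times:
  query t=1s: backlog = 1
  query t=3s: backlog = 2
  query t=6s: backlog = 1
  query t=9s: backlog = 2
  query t=14s: backlog = 0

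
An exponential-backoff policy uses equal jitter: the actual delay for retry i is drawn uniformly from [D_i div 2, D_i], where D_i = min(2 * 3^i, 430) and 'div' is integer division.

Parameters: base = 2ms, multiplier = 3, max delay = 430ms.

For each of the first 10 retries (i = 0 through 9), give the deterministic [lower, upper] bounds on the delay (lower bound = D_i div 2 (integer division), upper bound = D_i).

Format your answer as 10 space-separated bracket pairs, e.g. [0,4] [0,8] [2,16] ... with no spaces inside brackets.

Answer: [1,2] [3,6] [9,18] [27,54] [81,162] [215,430] [215,430] [215,430] [215,430] [215,430]

Derivation:
Computing bounds per retry:
  i=0: D_i=min(2*3^0,430)=2, bounds=[1,2]
  i=1: D_i=min(2*3^1,430)=6, bounds=[3,6]
  i=2: D_i=min(2*3^2,430)=18, bounds=[9,18]
  i=3: D_i=min(2*3^3,430)=54, bounds=[27,54]
  i=4: D_i=min(2*3^4,430)=162, bounds=[81,162]
  i=5: D_i=min(2*3^5,430)=430, bounds=[215,430]
  i=6: D_i=min(2*3^6,430)=430, bounds=[215,430]
  i=7: D_i=min(2*3^7,430)=430, bounds=[215,430]
  i=8: D_i=min(2*3^8,430)=430, bounds=[215,430]
  i=9: D_i=min(2*3^9,430)=430, bounds=[215,430]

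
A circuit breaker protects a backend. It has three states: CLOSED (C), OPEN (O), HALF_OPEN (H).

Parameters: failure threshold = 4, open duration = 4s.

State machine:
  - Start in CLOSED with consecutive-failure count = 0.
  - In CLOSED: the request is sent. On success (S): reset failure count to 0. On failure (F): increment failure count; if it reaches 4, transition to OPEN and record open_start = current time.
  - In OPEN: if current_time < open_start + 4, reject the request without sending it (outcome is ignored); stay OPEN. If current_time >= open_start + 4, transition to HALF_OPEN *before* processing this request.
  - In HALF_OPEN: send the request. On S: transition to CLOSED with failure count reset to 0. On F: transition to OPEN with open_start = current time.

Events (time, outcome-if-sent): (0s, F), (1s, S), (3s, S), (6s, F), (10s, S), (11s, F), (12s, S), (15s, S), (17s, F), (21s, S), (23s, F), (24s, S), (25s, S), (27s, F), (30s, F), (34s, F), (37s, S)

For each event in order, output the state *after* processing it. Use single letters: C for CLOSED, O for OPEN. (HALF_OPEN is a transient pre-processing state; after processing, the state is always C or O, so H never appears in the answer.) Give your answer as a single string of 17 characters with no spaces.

Answer: CCCCCCCCCCCCCCCCC

Derivation:
State after each event:
  event#1 t=0s outcome=F: state=CLOSED
  event#2 t=1s outcome=S: state=CLOSED
  event#3 t=3s outcome=S: state=CLOSED
  event#4 t=6s outcome=F: state=CLOSED
  event#5 t=10s outcome=S: state=CLOSED
  event#6 t=11s outcome=F: state=CLOSED
  event#7 t=12s outcome=S: state=CLOSED
  event#8 t=15s outcome=S: state=CLOSED
  event#9 t=17s outcome=F: state=CLOSED
  event#10 t=21s outcome=S: state=CLOSED
  event#11 t=23s outcome=F: state=CLOSED
  event#12 t=24s outcome=S: state=CLOSED
  event#13 t=25s outcome=S: state=CLOSED
  event#14 t=27s outcome=F: state=CLOSED
  event#15 t=30s outcome=F: state=CLOSED
  event#16 t=34s outcome=F: state=CLOSED
  event#17 t=37s outcome=S: state=CLOSED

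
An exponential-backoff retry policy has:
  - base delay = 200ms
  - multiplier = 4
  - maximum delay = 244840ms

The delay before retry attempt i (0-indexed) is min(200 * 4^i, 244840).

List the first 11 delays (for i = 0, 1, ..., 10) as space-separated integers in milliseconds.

Computing each delay:
  i=0: min(200*4^0, 244840) = 200
  i=1: min(200*4^1, 244840) = 800
  i=2: min(200*4^2, 244840) = 3200
  i=3: min(200*4^3, 244840) = 12800
  i=4: min(200*4^4, 244840) = 51200
  i=5: min(200*4^5, 244840) = 204800
  i=6: min(200*4^6, 244840) = 244840
  i=7: min(200*4^7, 244840) = 244840
  i=8: min(200*4^8, 244840) = 244840
  i=9: min(200*4^9, 244840) = 244840
  i=10: min(200*4^10, 244840) = 244840

Answer: 200 800 3200 12800 51200 204800 244840 244840 244840 244840 244840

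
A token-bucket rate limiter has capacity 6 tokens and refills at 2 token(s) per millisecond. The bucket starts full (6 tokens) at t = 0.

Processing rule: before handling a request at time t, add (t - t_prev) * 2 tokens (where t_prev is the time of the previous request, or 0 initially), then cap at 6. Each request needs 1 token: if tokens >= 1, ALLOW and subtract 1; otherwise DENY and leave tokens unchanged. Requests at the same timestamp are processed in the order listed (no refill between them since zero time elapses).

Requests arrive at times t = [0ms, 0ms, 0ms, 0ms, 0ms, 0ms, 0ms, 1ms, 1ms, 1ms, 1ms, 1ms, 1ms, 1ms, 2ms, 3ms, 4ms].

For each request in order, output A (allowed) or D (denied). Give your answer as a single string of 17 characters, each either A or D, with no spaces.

Simulating step by step:
  req#1 t=0ms: ALLOW
  req#2 t=0ms: ALLOW
  req#3 t=0ms: ALLOW
  req#4 t=0ms: ALLOW
  req#5 t=0ms: ALLOW
  req#6 t=0ms: ALLOW
  req#7 t=0ms: DENY
  req#8 t=1ms: ALLOW
  req#9 t=1ms: ALLOW
  req#10 t=1ms: DENY
  req#11 t=1ms: DENY
  req#12 t=1ms: DENY
  req#13 t=1ms: DENY
  req#14 t=1ms: DENY
  req#15 t=2ms: ALLOW
  req#16 t=3ms: ALLOW
  req#17 t=4ms: ALLOW

Answer: AAAAAADAADDDDDAAA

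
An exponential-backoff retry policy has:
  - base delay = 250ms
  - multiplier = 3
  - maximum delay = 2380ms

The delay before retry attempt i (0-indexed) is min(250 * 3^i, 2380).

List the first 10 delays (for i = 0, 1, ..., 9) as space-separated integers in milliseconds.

Computing each delay:
  i=0: min(250*3^0, 2380) = 250
  i=1: min(250*3^1, 2380) = 750
  i=2: min(250*3^2, 2380) = 2250
  i=3: min(250*3^3, 2380) = 2380
  i=4: min(250*3^4, 2380) = 2380
  i=5: min(250*3^5, 2380) = 2380
  i=6: min(250*3^6, 2380) = 2380
  i=7: min(250*3^7, 2380) = 2380
  i=8: min(250*3^8, 2380) = 2380
  i=9: min(250*3^9, 2380) = 2380

Answer: 250 750 2250 2380 2380 2380 2380 2380 2380 2380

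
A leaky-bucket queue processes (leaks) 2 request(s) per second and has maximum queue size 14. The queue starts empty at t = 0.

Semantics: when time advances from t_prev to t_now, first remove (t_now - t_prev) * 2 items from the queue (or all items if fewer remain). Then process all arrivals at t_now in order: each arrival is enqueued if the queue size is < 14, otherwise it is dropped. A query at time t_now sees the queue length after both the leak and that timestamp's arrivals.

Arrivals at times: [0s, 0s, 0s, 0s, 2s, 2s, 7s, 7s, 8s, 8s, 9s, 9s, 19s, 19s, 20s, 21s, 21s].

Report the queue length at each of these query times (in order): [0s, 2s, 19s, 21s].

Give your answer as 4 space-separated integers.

Answer: 4 2 2 2

Derivation:
Queue lengths at query times:
  query t=0s: backlog = 4
  query t=2s: backlog = 2
  query t=19s: backlog = 2
  query t=21s: backlog = 2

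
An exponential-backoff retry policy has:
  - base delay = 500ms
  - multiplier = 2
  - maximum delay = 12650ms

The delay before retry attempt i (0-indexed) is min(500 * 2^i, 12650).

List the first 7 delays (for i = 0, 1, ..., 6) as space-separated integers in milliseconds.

Computing each delay:
  i=0: min(500*2^0, 12650) = 500
  i=1: min(500*2^1, 12650) = 1000
  i=2: min(500*2^2, 12650) = 2000
  i=3: min(500*2^3, 12650) = 4000
  i=4: min(500*2^4, 12650) = 8000
  i=5: min(500*2^5, 12650) = 12650
  i=6: min(500*2^6, 12650) = 12650

Answer: 500 1000 2000 4000 8000 12650 12650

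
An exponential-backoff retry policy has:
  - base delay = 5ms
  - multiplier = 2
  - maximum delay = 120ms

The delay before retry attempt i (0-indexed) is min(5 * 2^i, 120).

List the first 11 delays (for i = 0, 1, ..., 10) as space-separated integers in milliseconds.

Answer: 5 10 20 40 80 120 120 120 120 120 120

Derivation:
Computing each delay:
  i=0: min(5*2^0, 120) = 5
  i=1: min(5*2^1, 120) = 10
  i=2: min(5*2^2, 120) = 20
  i=3: min(5*2^3, 120) = 40
  i=4: min(5*2^4, 120) = 80
  i=5: min(5*2^5, 120) = 120
  i=6: min(5*2^6, 120) = 120
  i=7: min(5*2^7, 120) = 120
  i=8: min(5*2^8, 120) = 120
  i=9: min(5*2^9, 120) = 120
  i=10: min(5*2^10, 120) = 120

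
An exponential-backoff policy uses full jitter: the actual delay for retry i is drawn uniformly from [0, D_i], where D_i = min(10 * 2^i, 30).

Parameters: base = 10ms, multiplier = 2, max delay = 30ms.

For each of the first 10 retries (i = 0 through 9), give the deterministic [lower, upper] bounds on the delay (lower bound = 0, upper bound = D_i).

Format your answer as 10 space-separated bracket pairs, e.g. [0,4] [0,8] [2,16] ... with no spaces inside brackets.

Computing bounds per retry:
  i=0: D_i=min(10*2^0,30)=10, bounds=[0,10]
  i=1: D_i=min(10*2^1,30)=20, bounds=[0,20]
  i=2: D_i=min(10*2^2,30)=30, bounds=[0,30]
  i=3: D_i=min(10*2^3,30)=30, bounds=[0,30]
  i=4: D_i=min(10*2^4,30)=30, bounds=[0,30]
  i=5: D_i=min(10*2^5,30)=30, bounds=[0,30]
  i=6: D_i=min(10*2^6,30)=30, bounds=[0,30]
  i=7: D_i=min(10*2^7,30)=30, bounds=[0,30]
  i=8: D_i=min(10*2^8,30)=30, bounds=[0,30]
  i=9: D_i=min(10*2^9,30)=30, bounds=[0,30]

Answer: [0,10] [0,20] [0,30] [0,30] [0,30] [0,30] [0,30] [0,30] [0,30] [0,30]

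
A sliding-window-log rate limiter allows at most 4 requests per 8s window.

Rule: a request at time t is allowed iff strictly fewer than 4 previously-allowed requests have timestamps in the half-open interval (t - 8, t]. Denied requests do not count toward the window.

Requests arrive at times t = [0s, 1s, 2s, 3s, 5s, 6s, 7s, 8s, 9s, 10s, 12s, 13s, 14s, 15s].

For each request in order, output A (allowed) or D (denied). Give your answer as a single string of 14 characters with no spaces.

Answer: AAAADDDAAAADDD

Derivation:
Tracking allowed requests in the window:
  req#1 t=0s: ALLOW
  req#2 t=1s: ALLOW
  req#3 t=2s: ALLOW
  req#4 t=3s: ALLOW
  req#5 t=5s: DENY
  req#6 t=6s: DENY
  req#7 t=7s: DENY
  req#8 t=8s: ALLOW
  req#9 t=9s: ALLOW
  req#10 t=10s: ALLOW
  req#11 t=12s: ALLOW
  req#12 t=13s: DENY
  req#13 t=14s: DENY
  req#14 t=15s: DENY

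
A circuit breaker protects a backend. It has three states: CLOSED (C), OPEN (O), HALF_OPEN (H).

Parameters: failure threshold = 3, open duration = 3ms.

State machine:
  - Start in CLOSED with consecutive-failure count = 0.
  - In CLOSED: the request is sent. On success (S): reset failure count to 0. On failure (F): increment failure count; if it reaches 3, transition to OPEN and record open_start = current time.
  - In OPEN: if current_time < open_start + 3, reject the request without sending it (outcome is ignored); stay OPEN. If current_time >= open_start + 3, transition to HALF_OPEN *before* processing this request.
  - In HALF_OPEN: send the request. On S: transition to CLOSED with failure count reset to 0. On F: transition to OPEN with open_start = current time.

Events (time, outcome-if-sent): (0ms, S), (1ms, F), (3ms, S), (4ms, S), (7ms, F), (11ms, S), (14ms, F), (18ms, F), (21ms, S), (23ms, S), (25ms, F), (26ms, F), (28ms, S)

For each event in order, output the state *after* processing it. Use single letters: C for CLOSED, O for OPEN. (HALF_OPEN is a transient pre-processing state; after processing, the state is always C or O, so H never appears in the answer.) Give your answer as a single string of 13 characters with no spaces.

State after each event:
  event#1 t=0ms outcome=S: state=CLOSED
  event#2 t=1ms outcome=F: state=CLOSED
  event#3 t=3ms outcome=S: state=CLOSED
  event#4 t=4ms outcome=S: state=CLOSED
  event#5 t=7ms outcome=F: state=CLOSED
  event#6 t=11ms outcome=S: state=CLOSED
  event#7 t=14ms outcome=F: state=CLOSED
  event#8 t=18ms outcome=F: state=CLOSED
  event#9 t=21ms outcome=S: state=CLOSED
  event#10 t=23ms outcome=S: state=CLOSED
  event#11 t=25ms outcome=F: state=CLOSED
  event#12 t=26ms outcome=F: state=CLOSED
  event#13 t=28ms outcome=S: state=CLOSED

Answer: CCCCCCCCCCCCC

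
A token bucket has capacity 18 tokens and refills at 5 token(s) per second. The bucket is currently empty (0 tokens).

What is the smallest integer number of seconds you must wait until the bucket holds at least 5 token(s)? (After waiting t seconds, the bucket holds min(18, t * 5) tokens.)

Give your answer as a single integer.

Need t * 5 >= 5, so t >= 5/5.
Smallest integer t = ceil(5/5) = 1.

Answer: 1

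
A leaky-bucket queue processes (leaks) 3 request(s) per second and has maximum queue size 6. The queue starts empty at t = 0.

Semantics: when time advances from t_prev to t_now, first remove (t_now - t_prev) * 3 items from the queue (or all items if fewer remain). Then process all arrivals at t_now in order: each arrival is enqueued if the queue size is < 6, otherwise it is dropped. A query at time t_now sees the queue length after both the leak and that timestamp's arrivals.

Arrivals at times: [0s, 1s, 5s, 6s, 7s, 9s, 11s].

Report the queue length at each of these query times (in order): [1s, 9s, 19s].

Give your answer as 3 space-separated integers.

Queue lengths at query times:
  query t=1s: backlog = 1
  query t=9s: backlog = 1
  query t=19s: backlog = 0

Answer: 1 1 0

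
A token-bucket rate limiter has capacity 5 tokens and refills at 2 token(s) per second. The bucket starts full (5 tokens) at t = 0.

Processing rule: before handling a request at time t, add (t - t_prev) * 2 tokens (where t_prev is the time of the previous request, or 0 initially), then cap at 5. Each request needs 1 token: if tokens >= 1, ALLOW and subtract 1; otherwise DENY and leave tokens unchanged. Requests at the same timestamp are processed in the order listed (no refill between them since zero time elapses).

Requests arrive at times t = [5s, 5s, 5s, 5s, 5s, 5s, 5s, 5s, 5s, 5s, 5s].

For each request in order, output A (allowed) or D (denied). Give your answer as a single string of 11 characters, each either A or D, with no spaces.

Answer: AAAAADDDDDD

Derivation:
Simulating step by step:
  req#1 t=5s: ALLOW
  req#2 t=5s: ALLOW
  req#3 t=5s: ALLOW
  req#4 t=5s: ALLOW
  req#5 t=5s: ALLOW
  req#6 t=5s: DENY
  req#7 t=5s: DENY
  req#8 t=5s: DENY
  req#9 t=5s: DENY
  req#10 t=5s: DENY
  req#11 t=5s: DENY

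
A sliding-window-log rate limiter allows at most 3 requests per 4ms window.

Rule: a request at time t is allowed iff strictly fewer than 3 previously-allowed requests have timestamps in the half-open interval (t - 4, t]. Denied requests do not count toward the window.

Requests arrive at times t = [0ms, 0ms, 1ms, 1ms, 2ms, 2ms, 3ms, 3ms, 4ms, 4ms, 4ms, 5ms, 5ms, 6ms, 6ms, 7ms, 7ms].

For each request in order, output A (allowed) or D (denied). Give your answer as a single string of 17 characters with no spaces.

Tracking allowed requests in the window:
  req#1 t=0ms: ALLOW
  req#2 t=0ms: ALLOW
  req#3 t=1ms: ALLOW
  req#4 t=1ms: DENY
  req#5 t=2ms: DENY
  req#6 t=2ms: DENY
  req#7 t=3ms: DENY
  req#8 t=3ms: DENY
  req#9 t=4ms: ALLOW
  req#10 t=4ms: ALLOW
  req#11 t=4ms: DENY
  req#12 t=5ms: ALLOW
  req#13 t=5ms: DENY
  req#14 t=6ms: DENY
  req#15 t=6ms: DENY
  req#16 t=7ms: DENY
  req#17 t=7ms: DENY

Answer: AAADDDDDAADADDDDD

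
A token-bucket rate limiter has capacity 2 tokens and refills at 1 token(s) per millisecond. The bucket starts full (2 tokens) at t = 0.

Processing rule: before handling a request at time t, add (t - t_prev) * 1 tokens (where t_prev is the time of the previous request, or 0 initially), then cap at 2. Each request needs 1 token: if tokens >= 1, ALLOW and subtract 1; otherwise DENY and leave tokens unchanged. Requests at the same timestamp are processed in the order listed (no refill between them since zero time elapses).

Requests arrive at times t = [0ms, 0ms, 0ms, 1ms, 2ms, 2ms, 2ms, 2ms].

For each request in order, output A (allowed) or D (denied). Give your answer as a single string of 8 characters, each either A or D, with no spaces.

Simulating step by step:
  req#1 t=0ms: ALLOW
  req#2 t=0ms: ALLOW
  req#3 t=0ms: DENY
  req#4 t=1ms: ALLOW
  req#5 t=2ms: ALLOW
  req#6 t=2ms: DENY
  req#7 t=2ms: DENY
  req#8 t=2ms: DENY

Answer: AADAADDD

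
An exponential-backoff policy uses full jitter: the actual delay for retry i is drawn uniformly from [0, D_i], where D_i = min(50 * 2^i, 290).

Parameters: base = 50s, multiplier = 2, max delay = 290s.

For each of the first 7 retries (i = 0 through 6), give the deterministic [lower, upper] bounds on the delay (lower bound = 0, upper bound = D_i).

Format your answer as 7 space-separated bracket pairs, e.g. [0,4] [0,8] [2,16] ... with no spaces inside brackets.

Computing bounds per retry:
  i=0: D_i=min(50*2^0,290)=50, bounds=[0,50]
  i=1: D_i=min(50*2^1,290)=100, bounds=[0,100]
  i=2: D_i=min(50*2^2,290)=200, bounds=[0,200]
  i=3: D_i=min(50*2^3,290)=290, bounds=[0,290]
  i=4: D_i=min(50*2^4,290)=290, bounds=[0,290]
  i=5: D_i=min(50*2^5,290)=290, bounds=[0,290]
  i=6: D_i=min(50*2^6,290)=290, bounds=[0,290]

Answer: [0,50] [0,100] [0,200] [0,290] [0,290] [0,290] [0,290]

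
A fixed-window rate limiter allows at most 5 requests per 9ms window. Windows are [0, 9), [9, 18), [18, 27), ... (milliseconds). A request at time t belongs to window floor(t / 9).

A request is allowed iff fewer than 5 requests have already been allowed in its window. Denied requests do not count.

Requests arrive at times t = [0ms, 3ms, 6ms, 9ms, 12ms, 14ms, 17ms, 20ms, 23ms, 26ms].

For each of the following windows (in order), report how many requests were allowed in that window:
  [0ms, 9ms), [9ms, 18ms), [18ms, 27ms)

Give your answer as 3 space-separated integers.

Answer: 3 4 3

Derivation:
Processing requests:
  req#1 t=0ms (window 0): ALLOW
  req#2 t=3ms (window 0): ALLOW
  req#3 t=6ms (window 0): ALLOW
  req#4 t=9ms (window 1): ALLOW
  req#5 t=12ms (window 1): ALLOW
  req#6 t=14ms (window 1): ALLOW
  req#7 t=17ms (window 1): ALLOW
  req#8 t=20ms (window 2): ALLOW
  req#9 t=23ms (window 2): ALLOW
  req#10 t=26ms (window 2): ALLOW

Allowed counts by window: 3 4 3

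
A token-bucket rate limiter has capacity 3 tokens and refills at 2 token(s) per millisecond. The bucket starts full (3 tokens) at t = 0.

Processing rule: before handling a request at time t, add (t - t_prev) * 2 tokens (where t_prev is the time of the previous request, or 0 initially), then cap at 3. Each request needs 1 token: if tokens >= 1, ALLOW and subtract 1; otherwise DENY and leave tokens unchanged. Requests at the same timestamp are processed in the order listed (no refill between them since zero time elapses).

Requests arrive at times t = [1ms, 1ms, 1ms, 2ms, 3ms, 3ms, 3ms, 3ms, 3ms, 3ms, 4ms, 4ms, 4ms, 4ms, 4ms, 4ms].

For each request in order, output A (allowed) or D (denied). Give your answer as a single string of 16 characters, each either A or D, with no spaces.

Answer: AAAAAAADDDAADDDD

Derivation:
Simulating step by step:
  req#1 t=1ms: ALLOW
  req#2 t=1ms: ALLOW
  req#3 t=1ms: ALLOW
  req#4 t=2ms: ALLOW
  req#5 t=3ms: ALLOW
  req#6 t=3ms: ALLOW
  req#7 t=3ms: ALLOW
  req#8 t=3ms: DENY
  req#9 t=3ms: DENY
  req#10 t=3ms: DENY
  req#11 t=4ms: ALLOW
  req#12 t=4ms: ALLOW
  req#13 t=4ms: DENY
  req#14 t=4ms: DENY
  req#15 t=4ms: DENY
  req#16 t=4ms: DENY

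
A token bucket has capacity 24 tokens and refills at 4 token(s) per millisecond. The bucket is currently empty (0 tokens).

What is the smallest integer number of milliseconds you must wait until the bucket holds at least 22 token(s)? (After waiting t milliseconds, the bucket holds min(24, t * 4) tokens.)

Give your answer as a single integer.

Need t * 4 >= 22, so t >= 22/4.
Smallest integer t = ceil(22/4) = 6.

Answer: 6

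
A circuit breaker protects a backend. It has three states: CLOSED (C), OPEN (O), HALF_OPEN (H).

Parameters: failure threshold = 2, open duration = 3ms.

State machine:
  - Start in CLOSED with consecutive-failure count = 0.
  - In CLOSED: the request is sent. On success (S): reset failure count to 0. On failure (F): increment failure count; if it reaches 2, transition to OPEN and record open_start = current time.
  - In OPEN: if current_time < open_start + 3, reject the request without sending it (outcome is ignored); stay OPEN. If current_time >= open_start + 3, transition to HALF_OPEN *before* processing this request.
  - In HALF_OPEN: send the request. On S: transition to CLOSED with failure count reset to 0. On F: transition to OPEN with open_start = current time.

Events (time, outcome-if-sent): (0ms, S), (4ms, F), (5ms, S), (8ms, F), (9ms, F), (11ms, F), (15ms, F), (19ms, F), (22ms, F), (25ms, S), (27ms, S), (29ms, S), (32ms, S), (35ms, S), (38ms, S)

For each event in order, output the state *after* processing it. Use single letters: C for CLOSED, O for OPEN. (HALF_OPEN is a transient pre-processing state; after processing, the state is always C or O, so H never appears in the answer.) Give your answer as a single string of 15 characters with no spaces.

State after each event:
  event#1 t=0ms outcome=S: state=CLOSED
  event#2 t=4ms outcome=F: state=CLOSED
  event#3 t=5ms outcome=S: state=CLOSED
  event#4 t=8ms outcome=F: state=CLOSED
  event#5 t=9ms outcome=F: state=OPEN
  event#6 t=11ms outcome=F: state=OPEN
  event#7 t=15ms outcome=F: state=OPEN
  event#8 t=19ms outcome=F: state=OPEN
  event#9 t=22ms outcome=F: state=OPEN
  event#10 t=25ms outcome=S: state=CLOSED
  event#11 t=27ms outcome=S: state=CLOSED
  event#12 t=29ms outcome=S: state=CLOSED
  event#13 t=32ms outcome=S: state=CLOSED
  event#14 t=35ms outcome=S: state=CLOSED
  event#15 t=38ms outcome=S: state=CLOSED

Answer: CCCCOOOOOCCCCCC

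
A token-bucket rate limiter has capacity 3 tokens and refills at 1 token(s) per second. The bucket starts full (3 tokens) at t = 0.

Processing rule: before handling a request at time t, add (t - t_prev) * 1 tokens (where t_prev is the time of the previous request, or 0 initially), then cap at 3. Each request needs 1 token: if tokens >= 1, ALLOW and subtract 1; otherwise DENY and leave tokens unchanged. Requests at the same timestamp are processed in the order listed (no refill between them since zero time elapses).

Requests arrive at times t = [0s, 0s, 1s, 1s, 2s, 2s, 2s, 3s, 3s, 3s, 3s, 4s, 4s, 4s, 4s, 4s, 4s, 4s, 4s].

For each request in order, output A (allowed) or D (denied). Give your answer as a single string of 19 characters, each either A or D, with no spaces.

Simulating step by step:
  req#1 t=0s: ALLOW
  req#2 t=0s: ALLOW
  req#3 t=1s: ALLOW
  req#4 t=1s: ALLOW
  req#5 t=2s: ALLOW
  req#6 t=2s: DENY
  req#7 t=2s: DENY
  req#8 t=3s: ALLOW
  req#9 t=3s: DENY
  req#10 t=3s: DENY
  req#11 t=3s: DENY
  req#12 t=4s: ALLOW
  req#13 t=4s: DENY
  req#14 t=4s: DENY
  req#15 t=4s: DENY
  req#16 t=4s: DENY
  req#17 t=4s: DENY
  req#18 t=4s: DENY
  req#19 t=4s: DENY

Answer: AAAAADDADDDADDDDDDD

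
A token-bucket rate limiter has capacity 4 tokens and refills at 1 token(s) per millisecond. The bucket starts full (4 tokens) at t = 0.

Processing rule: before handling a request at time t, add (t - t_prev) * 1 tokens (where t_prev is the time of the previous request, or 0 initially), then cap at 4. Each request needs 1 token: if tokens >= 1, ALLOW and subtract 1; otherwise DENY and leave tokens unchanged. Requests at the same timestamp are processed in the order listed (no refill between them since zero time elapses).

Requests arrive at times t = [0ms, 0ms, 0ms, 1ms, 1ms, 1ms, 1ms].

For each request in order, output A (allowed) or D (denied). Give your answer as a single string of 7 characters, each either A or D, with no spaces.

Answer: AAAAADD

Derivation:
Simulating step by step:
  req#1 t=0ms: ALLOW
  req#2 t=0ms: ALLOW
  req#3 t=0ms: ALLOW
  req#4 t=1ms: ALLOW
  req#5 t=1ms: ALLOW
  req#6 t=1ms: DENY
  req#7 t=1ms: DENY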